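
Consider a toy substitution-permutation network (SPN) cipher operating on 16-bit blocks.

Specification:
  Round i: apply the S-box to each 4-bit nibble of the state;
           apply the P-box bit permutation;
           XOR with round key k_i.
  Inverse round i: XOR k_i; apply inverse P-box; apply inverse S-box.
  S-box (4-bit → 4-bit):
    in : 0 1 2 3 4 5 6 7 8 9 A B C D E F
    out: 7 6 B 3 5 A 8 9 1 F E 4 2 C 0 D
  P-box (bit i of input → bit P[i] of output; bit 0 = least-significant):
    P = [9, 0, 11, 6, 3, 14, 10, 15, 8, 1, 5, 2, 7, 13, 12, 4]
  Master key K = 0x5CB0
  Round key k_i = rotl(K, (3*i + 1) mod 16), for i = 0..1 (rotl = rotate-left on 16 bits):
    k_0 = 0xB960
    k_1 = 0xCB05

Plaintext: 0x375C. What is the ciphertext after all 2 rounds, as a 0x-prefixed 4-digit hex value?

s_0 = plaintext = 0x375C
s_1 = Round(s_0, k_0) = 0x58E5
s_2 = Round(s_1, k_1) = 0xEA54

0xEA54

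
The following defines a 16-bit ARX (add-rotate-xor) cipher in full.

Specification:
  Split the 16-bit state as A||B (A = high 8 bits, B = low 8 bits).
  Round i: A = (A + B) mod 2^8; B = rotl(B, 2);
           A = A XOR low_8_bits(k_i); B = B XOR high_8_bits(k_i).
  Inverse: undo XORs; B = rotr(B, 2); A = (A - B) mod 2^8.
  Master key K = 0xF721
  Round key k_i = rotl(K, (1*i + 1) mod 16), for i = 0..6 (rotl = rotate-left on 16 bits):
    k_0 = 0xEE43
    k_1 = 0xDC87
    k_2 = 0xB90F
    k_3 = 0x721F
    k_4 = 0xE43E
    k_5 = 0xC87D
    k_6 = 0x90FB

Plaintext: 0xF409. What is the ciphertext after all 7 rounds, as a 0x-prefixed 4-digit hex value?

s_0 = plaintext = 0xF409
s_1 = Round(s_0, k_0) = 0xBECA
s_2 = Round(s_1, k_1) = 0x0FF7
s_3 = Round(s_2, k_2) = 0x0966
s_4 = Round(s_3, k_3) = 0x70EB
s_5 = Round(s_4, k_4) = 0x654B
s_6 = Round(s_5, k_5) = 0xCDE5
s_7 = Round(s_6, k_6) = 0x4907

0x4907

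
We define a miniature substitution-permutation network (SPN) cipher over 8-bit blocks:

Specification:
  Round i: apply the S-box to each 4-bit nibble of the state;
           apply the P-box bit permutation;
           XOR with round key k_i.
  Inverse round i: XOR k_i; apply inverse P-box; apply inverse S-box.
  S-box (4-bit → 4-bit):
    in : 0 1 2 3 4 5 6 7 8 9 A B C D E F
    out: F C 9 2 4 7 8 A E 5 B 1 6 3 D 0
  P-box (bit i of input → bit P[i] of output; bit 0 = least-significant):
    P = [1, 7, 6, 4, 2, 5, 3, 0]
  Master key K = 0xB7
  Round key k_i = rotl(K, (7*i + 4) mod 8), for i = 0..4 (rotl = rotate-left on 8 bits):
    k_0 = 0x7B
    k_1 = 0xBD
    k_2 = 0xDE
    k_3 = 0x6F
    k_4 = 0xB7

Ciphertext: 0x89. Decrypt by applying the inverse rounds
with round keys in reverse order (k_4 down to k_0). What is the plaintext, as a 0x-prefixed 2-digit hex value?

0x60

s_0 = ciphertext = 0x89
s_1 = InvRound(s_0, k_4) = 0x52
s_2 = InvRound(s_1, k_3) = 0x06
s_3 = InvRound(s_2, k_2) = 0x48
s_4 = InvRound(s_3, k_1) = 0xA8
s_5 = InvRound(s_4, k_0) = 0x60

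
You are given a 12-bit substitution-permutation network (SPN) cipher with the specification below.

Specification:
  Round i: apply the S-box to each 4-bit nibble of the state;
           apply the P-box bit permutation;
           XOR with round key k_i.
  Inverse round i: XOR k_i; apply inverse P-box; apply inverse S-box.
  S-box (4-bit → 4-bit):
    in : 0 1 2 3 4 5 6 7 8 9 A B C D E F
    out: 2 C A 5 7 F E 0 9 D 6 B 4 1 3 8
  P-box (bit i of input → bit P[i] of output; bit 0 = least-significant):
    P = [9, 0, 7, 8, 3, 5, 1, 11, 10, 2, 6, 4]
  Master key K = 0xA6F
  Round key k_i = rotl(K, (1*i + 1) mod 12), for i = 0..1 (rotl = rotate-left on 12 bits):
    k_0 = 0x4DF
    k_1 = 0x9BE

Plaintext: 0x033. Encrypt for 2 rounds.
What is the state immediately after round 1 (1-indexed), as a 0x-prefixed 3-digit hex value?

s_0 = plaintext = 0x033
s_1 = Round(s_0, k_0) = 0x651
s_2 = Round(s_1, k_1) = 0x040

0x651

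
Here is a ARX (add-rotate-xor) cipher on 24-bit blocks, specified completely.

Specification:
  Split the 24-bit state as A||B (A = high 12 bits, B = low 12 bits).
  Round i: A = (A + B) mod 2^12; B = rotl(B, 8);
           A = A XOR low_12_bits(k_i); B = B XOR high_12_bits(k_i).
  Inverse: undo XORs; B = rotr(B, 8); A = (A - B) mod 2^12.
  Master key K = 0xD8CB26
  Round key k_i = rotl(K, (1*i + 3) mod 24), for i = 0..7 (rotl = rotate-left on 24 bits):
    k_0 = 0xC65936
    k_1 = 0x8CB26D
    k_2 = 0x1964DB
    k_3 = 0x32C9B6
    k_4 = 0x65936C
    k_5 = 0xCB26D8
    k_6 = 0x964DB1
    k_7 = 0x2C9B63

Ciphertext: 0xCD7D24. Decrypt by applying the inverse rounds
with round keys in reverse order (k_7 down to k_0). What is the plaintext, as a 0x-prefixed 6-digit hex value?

0xE3C0E5

s_0 = ciphertext = 0xCD7D24
s_1 = InvRound(s_0, k_7) = 0x8D5EDF
s_2 = InvRound(s_1, k_6) = 0x9ADBB7
s_3 = InvRound(s_2, k_5) = 0xF1E057
s_4 = InvRound(s_3, k_4) = 0xB8C0E6
s_5 = InvRound(s_4, k_3) = 0x597CA3
s_6 = InvRound(s_5, k_2) = 0xDEF35D
s_7 = InvRound(s_6, k_1) = 0x61796B
s_8 = InvRound(s_7, k_0) = 0xE3C0E5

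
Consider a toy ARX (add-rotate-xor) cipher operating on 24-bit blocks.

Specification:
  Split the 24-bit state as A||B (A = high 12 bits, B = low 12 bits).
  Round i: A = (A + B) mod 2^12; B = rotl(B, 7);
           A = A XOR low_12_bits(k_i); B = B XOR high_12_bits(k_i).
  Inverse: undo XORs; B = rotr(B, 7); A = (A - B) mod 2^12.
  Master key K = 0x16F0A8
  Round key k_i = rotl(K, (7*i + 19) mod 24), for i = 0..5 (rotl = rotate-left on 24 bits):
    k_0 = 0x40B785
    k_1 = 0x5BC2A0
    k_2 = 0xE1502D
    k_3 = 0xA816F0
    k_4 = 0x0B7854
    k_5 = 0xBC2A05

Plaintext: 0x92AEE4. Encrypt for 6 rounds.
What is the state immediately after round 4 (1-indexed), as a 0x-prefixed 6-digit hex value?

s_0 = plaintext = 0x92AEE4
s_1 = Round(s_0, k_0) = 0xF8B67C
s_2 = Round(s_1, k_1) = 0x4A7B8F
s_3 = Round(s_2, k_2) = 0x01B9C9
s_4 = Round(s_3, k_3) = 0xF14E4F
s_5 = Round(s_4, k_4) = 0x537745
s_6 = Round(s_5, k_5) = 0x679978

0xF14E4F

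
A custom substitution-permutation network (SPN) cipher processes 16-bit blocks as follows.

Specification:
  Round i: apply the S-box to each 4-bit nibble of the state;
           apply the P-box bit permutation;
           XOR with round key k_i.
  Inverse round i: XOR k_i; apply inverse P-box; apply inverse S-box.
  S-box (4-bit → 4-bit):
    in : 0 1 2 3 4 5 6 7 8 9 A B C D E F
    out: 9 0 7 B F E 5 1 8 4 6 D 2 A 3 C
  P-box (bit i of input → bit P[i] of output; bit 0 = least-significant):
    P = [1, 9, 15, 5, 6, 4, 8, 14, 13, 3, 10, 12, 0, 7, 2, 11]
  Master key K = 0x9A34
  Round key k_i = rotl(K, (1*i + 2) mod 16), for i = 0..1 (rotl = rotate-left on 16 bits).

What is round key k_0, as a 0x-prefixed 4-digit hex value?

0x68D2

K = 0x9A34
k_0 = rotl(K, (1*0+2) mod 16) = rotl(K, 2) = 0x68D2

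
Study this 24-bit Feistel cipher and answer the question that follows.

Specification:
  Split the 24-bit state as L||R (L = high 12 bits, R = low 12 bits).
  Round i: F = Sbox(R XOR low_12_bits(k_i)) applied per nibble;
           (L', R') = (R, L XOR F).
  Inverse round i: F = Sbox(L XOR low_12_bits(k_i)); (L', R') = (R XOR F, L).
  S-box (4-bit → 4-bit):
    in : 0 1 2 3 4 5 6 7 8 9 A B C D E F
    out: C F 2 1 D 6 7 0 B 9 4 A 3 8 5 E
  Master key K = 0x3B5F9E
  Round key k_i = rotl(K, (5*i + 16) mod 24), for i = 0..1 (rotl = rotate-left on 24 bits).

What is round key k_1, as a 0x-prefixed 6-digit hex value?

0xC76BF3

K = 0x3B5F9E
k_0 = rotl(K, (5*0+16) mod 24) = rotl(K, 16) = 0x9E3B5F
k_1 = rotl(K, (5*1+16) mod 24) = rotl(K, 21) = 0xC76BF3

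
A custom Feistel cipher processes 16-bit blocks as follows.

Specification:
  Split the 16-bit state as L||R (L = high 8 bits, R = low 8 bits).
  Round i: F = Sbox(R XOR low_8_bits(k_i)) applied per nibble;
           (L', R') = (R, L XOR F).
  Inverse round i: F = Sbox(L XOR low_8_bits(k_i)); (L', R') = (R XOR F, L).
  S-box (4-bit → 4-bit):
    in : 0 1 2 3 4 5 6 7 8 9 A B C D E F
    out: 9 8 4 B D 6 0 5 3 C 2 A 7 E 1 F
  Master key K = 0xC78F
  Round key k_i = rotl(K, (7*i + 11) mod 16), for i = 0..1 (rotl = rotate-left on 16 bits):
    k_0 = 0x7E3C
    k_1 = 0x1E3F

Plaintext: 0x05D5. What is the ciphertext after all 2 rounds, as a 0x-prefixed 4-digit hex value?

0x1995

s_0 = plaintext = 0x05D5
s_1 = Round(s_0, k_0) = 0xD519
s_2 = Round(s_1, k_1) = 0x1995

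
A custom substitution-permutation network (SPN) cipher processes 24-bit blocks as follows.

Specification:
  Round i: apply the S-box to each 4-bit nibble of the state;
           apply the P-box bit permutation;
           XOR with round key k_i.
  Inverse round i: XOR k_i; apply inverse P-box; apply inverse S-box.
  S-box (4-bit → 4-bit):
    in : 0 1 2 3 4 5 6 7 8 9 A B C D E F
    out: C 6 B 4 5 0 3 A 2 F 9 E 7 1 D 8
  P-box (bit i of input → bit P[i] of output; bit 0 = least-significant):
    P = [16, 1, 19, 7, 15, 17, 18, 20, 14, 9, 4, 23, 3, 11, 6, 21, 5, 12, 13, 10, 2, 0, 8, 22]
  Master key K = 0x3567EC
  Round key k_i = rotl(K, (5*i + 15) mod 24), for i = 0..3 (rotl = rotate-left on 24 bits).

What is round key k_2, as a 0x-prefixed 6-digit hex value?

K = 0x3567EC
k_0 = rotl(K, (5*0+15) mod 24) = rotl(K, 15) = 0xF61AB3
k_1 = rotl(K, (5*1+15) mod 24) = rotl(K, 20) = 0xC3567E
k_2 = rotl(K, (5*2+15) mod 24) = rotl(K, 1) = 0x6ACFD8

0x6ACFD8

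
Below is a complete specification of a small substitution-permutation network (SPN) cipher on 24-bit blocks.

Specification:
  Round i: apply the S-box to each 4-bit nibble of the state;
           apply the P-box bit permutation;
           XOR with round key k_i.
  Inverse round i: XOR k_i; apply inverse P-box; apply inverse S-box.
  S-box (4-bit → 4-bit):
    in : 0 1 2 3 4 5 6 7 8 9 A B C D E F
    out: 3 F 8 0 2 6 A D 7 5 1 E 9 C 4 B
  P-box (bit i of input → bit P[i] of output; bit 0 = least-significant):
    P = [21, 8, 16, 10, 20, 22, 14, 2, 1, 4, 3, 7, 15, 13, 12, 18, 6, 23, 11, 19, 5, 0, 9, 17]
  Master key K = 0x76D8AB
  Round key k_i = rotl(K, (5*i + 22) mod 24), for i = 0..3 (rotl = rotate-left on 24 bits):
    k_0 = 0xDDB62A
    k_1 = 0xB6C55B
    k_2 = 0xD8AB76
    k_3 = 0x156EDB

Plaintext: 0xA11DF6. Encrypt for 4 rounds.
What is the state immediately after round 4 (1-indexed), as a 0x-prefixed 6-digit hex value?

0x77D26F

s_0 = plaintext = 0xA11DF6
s_1 = Round(s_0, k_0) = 0x010BC6
s_2 = Round(s_1, k_1) = 0x2E68A6
s_3 = Round(s_2, k_2) = 0xCE866C
s_4 = Round(s_3, k_3) = 0x77D26F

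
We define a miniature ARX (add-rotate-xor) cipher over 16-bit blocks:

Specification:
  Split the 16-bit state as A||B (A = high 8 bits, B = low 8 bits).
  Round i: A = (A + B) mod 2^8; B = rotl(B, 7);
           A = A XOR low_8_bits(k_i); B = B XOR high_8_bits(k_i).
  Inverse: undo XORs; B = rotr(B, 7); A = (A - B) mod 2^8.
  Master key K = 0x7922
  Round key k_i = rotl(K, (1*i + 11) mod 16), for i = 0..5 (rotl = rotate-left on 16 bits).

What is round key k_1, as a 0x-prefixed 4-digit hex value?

K = 0x7922
k_0 = rotl(K, (1*0+11) mod 16) = rotl(K, 11) = 0x13C9
k_1 = rotl(K, (1*1+11) mod 16) = rotl(K, 12) = 0x2792

0x2792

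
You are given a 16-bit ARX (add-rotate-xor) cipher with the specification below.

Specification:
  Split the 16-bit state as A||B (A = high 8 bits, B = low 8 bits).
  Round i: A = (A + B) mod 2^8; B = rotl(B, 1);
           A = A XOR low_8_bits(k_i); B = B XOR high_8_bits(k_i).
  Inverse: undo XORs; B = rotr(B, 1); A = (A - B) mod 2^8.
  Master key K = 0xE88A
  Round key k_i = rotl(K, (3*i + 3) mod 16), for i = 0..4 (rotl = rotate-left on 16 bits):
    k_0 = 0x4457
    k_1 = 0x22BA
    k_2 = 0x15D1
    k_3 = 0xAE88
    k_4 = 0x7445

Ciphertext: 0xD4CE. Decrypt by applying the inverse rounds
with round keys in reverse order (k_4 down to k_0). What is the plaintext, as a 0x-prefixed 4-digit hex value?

0x7437

s_0 = ciphertext = 0xD4CE
s_1 = InvRound(s_0, k_4) = 0x345D
s_2 = InvRound(s_1, k_3) = 0xC3F9
s_3 = InvRound(s_2, k_2) = 0x9C76
s_4 = InvRound(s_3, k_1) = 0xFC2A
s_5 = InvRound(s_4, k_0) = 0x7437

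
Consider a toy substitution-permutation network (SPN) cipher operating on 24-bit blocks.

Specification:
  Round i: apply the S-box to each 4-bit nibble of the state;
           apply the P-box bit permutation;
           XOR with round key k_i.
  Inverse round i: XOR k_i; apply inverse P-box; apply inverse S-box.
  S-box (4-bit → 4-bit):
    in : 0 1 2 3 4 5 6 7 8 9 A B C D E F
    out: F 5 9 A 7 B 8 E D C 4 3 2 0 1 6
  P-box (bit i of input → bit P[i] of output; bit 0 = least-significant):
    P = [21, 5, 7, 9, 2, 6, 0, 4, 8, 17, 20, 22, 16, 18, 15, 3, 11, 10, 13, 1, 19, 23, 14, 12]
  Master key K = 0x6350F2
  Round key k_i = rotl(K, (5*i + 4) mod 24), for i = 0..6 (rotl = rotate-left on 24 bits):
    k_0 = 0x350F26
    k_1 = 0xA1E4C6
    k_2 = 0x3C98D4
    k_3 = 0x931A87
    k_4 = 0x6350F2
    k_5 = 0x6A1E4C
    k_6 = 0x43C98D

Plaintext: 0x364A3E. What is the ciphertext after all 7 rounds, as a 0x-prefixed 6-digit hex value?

s_0 = plaintext = 0x364A3E
s_1 = Round(s_0, k_0) = 0x809F74
s_2 = Round(s_1, k_1) = 0x9B183D
s_3 = Round(s_2, k_2) = 0x6D4584
s_4 = Round(s_3, k_3) = 0xF48B32
s_5 = Round(s_4, k_4) = 0xC0BFAA
s_6 = Round(s_5, k_5) = 0xFD32CF
s_7 = Round(s_6, k_6) = 0x878865

0x878865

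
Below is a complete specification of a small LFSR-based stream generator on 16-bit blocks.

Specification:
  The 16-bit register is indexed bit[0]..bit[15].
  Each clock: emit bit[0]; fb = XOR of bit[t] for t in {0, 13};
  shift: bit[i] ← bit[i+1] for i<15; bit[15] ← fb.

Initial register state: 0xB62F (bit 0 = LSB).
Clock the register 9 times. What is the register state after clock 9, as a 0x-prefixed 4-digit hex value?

reg_0 = 0xB62F
clock 1: out=1, reg = 0x5B17
clock 2: out=1, reg = 0xAD8B
clock 3: out=1, reg = 0x56C5
clock 4: out=1, reg = 0xAB62
clock 5: out=0, reg = 0xD5B1
clock 6: out=1, reg = 0xEAD8
clock 7: out=0, reg = 0xF56C
clock 8: out=0, reg = 0xFAB6
clock 9: out=0, reg = 0xFD5B

0xFD5B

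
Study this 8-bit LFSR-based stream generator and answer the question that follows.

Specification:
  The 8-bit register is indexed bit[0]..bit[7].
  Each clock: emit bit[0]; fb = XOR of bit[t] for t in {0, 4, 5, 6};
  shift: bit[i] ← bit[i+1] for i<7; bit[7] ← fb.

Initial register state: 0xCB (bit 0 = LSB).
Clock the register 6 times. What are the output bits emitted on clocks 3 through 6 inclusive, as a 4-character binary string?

reg_0 = 0xCB
clock 1: out=1, reg = 0x65
clock 2: out=1, reg = 0xB2
clock 3: out=0, reg = 0x59
clock 4: out=1, reg = 0xAC
clock 5: out=0, reg = 0xD6
clock 6: out=0, reg = 0x6B

0100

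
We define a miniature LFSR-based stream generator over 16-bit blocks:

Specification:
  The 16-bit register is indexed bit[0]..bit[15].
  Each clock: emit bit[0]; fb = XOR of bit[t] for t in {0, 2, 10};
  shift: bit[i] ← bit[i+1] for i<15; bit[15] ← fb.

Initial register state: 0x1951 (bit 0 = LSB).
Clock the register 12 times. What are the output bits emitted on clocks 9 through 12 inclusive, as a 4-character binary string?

reg_0 = 0x1951
clock 1: out=1, reg = 0x8CA8
clock 2: out=0, reg = 0xC654
clock 3: out=0, reg = 0x632A
clock 4: out=0, reg = 0x3195
clock 5: out=1, reg = 0x18CA
clock 6: out=0, reg = 0x0C65
clock 7: out=1, reg = 0x8632
clock 8: out=0, reg = 0xC319
clock 9: out=1, reg = 0xE18C
clock 10: out=0, reg = 0xF0C6
clock 11: out=0, reg = 0xF863
clock 12: out=1, reg = 0xFC31

1001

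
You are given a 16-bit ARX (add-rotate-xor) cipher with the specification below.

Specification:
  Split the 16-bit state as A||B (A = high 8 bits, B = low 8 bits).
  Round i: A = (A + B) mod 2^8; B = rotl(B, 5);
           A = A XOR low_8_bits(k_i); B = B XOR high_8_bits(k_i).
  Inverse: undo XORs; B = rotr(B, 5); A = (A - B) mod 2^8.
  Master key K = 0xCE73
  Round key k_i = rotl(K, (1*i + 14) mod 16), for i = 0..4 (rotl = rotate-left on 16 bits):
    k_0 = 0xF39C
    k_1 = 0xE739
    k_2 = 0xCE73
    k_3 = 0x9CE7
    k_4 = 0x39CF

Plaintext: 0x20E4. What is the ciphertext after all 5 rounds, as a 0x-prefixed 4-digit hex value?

s_0 = plaintext = 0x20E4
s_1 = Round(s_0, k_0) = 0x986F
s_2 = Round(s_1, k_1) = 0x3E0A
s_3 = Round(s_2, k_2) = 0x3B8F
s_4 = Round(s_3, k_3) = 0x2D6D
s_5 = Round(s_4, k_4) = 0x5594

0x5594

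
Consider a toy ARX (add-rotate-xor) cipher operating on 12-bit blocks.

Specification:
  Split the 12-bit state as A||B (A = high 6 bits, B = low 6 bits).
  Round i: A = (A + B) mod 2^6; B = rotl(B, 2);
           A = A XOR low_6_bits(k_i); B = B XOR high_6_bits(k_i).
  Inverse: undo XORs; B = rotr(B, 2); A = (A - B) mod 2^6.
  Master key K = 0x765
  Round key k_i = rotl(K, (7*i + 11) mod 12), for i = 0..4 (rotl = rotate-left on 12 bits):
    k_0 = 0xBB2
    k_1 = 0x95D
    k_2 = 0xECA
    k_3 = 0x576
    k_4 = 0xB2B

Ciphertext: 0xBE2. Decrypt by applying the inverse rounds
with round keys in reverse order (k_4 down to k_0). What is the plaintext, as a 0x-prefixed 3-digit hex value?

0xA6B

s_0 = ciphertext = 0xBE2
s_1 = InvRound(s_0, k_4) = 0x863
s_2 = InvRound(s_1, k_3) = 0xAAD
s_3 = InvRound(s_2, k_2) = 0xEE5
s_4 = InvRound(s_3, k_1) = 0x980
s_5 = InvRound(s_4, k_0) = 0xA6B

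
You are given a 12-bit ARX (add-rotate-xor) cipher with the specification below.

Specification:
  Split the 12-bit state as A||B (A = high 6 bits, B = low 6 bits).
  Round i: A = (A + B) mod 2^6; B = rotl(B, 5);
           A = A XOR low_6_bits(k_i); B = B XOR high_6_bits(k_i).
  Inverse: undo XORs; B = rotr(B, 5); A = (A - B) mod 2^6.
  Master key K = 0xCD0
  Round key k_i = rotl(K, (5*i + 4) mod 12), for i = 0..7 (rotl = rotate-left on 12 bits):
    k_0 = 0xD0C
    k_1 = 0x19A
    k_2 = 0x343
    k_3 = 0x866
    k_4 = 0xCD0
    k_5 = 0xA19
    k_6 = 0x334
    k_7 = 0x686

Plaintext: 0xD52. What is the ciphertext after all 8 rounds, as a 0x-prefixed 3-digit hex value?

s_0 = plaintext = 0xD52
s_1 = Round(s_0, k_0) = 0x2FD
s_2 = Round(s_1, k_1) = 0x4B8
s_3 = Round(s_2, k_2) = 0x251
s_4 = Round(s_3, k_3) = 0xF09
s_5 = Round(s_4, k_4) = 0x557
s_6 = Round(s_5, k_5) = 0xD43
s_7 = Round(s_6, k_6) = 0x32D
s_8 = Round(s_7, k_7) = 0xFEC

0xFEC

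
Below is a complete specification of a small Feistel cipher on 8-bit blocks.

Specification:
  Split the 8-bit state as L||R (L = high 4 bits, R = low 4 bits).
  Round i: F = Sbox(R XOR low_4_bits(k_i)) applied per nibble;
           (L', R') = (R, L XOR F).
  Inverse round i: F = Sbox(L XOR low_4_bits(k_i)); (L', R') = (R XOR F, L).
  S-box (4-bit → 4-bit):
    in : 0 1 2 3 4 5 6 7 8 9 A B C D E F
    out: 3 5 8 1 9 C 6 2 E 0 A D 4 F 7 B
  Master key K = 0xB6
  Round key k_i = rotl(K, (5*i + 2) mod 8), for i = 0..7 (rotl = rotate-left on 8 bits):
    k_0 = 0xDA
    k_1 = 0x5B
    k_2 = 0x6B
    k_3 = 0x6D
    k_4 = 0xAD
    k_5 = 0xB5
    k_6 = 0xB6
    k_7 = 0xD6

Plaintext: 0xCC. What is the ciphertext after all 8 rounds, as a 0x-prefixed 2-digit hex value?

s_0 = plaintext = 0xCC
s_1 = Round(s_0, k_0) = 0xCA
s_2 = Round(s_1, k_1) = 0xA9
s_3 = Round(s_2, k_2) = 0x92
s_4 = Round(s_3, k_3) = 0x22
s_5 = Round(s_4, k_4) = 0x29
s_6 = Round(s_5, k_5) = 0x96
s_7 = Round(s_6, k_6) = 0x6A
s_8 = Round(s_7, k_7) = 0xA2

0xA2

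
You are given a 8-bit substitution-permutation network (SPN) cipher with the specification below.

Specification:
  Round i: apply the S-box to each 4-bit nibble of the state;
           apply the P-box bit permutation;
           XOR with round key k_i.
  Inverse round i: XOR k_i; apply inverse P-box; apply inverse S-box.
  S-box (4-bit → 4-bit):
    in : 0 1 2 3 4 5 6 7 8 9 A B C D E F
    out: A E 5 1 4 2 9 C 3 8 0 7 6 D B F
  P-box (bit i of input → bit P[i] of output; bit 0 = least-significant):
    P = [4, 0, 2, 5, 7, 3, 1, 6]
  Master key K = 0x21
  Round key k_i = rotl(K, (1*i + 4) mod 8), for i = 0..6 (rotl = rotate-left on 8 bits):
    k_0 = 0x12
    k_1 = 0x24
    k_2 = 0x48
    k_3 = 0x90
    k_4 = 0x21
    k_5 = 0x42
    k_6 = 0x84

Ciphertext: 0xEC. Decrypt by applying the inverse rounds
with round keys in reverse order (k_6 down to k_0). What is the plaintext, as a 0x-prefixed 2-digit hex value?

0x45

s_0 = ciphertext = 0xEC
s_1 = InvRound(s_0, k_6) = 0x09
s_2 = InvRound(s_1, k_5) = 0x15
s_3 = InvRound(s_2, k_4) = 0xAD
s_4 = InvRound(s_3, k_3) = 0x5F
s_5 = InvRound(s_4, k_2) = 0x4B
s_6 = InvRound(s_5, k_1) = 0x11
s_7 = InvRound(s_6, k_0) = 0x45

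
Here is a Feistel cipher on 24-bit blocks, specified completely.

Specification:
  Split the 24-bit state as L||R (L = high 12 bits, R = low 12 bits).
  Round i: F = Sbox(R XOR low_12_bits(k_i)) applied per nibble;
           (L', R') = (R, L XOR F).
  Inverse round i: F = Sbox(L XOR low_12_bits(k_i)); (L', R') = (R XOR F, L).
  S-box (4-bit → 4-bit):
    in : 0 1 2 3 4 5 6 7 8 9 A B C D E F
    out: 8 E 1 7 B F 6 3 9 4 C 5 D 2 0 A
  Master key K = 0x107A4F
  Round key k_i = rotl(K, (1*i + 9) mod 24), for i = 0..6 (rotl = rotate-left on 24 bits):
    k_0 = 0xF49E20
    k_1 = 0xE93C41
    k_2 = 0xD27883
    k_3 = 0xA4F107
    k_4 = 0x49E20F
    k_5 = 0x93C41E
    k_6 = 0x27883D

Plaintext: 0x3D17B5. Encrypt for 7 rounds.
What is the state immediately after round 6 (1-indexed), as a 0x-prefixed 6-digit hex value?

s_0 = plaintext = 0x3D17B5
s_1 = Round(s_0, k_0) = 0x7B579E
s_2 = Round(s_1, k_1) = 0x79E29F
s_3 = Round(s_2, k_2) = 0x29FB73
s_4 = Round(s_3, k_3) = 0xB73EA4
s_5 = Round(s_4, k_4) = 0xEA46B6
s_6 = Round(s_5, k_5) = 0x6B6F6D
s_7 = Round(s_6, k_6) = 0xF6D54E

0x6B6F6D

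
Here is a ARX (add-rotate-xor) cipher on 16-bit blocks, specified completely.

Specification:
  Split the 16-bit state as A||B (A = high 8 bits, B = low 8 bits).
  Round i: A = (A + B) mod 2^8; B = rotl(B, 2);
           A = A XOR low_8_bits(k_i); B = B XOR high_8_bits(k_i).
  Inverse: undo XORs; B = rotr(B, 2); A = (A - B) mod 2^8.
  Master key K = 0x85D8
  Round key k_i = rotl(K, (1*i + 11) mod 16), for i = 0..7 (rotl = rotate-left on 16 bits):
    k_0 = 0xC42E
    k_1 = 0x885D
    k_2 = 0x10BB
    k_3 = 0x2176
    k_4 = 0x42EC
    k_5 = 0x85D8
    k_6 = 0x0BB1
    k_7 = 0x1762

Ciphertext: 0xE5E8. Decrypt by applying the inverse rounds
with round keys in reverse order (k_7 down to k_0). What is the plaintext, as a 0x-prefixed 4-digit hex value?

0x14C3

s_0 = ciphertext = 0xE5E8
s_1 = InvRound(s_0, k_7) = 0x88FF
s_2 = InvRound(s_1, k_6) = 0xFC3D
s_3 = InvRound(s_2, k_5) = 0xF62E
s_4 = InvRound(s_3, k_4) = 0xFF1B
s_5 = InvRound(s_4, k_3) = 0xFB8E
s_6 = InvRound(s_5, k_2) = 0x99A7
s_7 = InvRound(s_6, k_1) = 0xF9CB
s_8 = InvRound(s_7, k_0) = 0x14C3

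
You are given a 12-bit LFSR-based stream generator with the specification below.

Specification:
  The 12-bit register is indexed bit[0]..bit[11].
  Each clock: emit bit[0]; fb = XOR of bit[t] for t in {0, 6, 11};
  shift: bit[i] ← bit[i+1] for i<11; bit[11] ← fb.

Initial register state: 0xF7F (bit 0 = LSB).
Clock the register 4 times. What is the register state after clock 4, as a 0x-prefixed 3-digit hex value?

reg_0 = 0xF7F
clock 1: out=1, reg = 0xFBF
clock 2: out=1, reg = 0x7DF
clock 3: out=1, reg = 0x3EF
clock 4: out=1, reg = 0x1F7

0x1F7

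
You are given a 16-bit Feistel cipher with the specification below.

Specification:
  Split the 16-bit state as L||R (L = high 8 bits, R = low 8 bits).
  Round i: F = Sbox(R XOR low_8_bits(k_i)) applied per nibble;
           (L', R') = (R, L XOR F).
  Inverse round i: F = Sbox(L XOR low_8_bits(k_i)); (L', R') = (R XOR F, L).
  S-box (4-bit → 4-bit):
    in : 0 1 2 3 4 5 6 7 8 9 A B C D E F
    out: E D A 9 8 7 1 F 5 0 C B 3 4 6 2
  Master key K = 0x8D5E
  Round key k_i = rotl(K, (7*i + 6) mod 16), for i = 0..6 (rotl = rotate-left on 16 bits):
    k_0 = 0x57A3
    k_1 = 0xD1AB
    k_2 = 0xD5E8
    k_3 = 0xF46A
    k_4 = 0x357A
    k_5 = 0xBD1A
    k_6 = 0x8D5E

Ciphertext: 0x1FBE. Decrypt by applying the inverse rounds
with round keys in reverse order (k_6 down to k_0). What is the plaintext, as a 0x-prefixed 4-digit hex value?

0x4703

s_0 = ciphertext = 0x1FBE
s_1 = InvRound(s_0, k_6) = 0x331F
s_2 = InvRound(s_1, k_5) = 0xBF33
s_3 = InvRound(s_2, k_4) = 0x04BF
s_4 = InvRound(s_3, k_3) = 0xA904
s_5 = InvRound(s_4, k_2) = 0x89A9
s_6 = InvRound(s_5, k_1) = 0x0389
s_7 = InvRound(s_6, k_0) = 0x4703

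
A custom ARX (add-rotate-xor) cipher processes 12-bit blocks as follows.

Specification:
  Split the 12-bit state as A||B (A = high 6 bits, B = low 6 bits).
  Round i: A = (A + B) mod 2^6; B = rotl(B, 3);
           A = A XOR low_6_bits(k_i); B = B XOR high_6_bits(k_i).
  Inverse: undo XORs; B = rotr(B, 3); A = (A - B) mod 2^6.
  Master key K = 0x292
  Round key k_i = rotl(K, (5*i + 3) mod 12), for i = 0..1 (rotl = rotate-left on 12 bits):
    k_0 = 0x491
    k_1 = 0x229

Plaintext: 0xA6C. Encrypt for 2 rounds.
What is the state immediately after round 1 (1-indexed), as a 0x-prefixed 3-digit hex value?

s_0 = plaintext = 0xA6C
s_1 = Round(s_0, k_0) = 0x137
s_2 = Round(s_1, k_1) = 0x4B6

0x137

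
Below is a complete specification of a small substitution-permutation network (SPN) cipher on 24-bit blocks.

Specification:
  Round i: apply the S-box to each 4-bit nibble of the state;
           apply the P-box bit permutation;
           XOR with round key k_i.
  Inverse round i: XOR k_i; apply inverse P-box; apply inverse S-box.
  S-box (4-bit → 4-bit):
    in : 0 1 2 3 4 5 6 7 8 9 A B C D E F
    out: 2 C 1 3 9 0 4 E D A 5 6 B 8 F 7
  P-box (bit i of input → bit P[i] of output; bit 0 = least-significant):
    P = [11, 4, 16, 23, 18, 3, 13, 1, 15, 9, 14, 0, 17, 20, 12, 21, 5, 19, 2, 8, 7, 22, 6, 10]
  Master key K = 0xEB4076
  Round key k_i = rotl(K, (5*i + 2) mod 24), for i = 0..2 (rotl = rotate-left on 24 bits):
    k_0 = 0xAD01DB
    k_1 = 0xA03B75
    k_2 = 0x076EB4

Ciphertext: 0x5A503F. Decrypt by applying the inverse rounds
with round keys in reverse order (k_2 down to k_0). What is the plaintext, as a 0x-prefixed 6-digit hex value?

s_0 = ciphertext = 0x5A503F
s_1 = InvRound(s_0, k_2) = 0xC0B9EA
s_2 = InvRound(s_1, k_1) = 0x36DC90
s_3 = InvRound(s_2, k_0) = 0x19F898

0x19F898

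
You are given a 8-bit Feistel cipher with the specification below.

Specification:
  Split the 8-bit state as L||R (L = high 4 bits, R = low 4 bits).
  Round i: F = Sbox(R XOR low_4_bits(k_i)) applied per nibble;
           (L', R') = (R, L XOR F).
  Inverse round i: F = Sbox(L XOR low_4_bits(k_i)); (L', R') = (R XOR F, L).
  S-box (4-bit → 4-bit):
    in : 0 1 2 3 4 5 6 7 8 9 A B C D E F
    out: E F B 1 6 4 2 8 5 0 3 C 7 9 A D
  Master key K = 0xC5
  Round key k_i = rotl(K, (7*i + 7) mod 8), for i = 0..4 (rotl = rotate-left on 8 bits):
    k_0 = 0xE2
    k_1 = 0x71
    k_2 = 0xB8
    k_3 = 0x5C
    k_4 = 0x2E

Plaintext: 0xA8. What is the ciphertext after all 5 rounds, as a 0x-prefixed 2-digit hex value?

s_0 = plaintext = 0xA8
s_1 = Round(s_0, k_0) = 0x89
s_2 = Round(s_1, k_1) = 0x9D
s_3 = Round(s_2, k_2) = 0xDD
s_4 = Round(s_3, k_3) = 0xD2
s_5 = Round(s_4, k_4) = 0x2A

0x2A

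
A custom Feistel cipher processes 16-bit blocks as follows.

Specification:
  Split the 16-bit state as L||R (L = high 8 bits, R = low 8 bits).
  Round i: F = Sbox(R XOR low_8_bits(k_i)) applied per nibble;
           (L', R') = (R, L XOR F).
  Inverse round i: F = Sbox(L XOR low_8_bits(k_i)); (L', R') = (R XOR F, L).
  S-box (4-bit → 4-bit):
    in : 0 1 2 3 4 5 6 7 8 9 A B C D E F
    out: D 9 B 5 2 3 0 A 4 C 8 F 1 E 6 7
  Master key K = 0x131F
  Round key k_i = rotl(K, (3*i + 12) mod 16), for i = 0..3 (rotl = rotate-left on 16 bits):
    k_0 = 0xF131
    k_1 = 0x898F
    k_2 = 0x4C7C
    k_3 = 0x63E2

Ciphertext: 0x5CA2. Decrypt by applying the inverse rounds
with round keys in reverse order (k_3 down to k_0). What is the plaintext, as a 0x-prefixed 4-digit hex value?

0xEF5E

s_0 = ciphertext = 0x5CA2
s_1 = InvRound(s_0, k_3) = 0x545C
s_2 = InvRound(s_1, k_2) = 0xE854
s_3 = InvRound(s_2, k_1) = 0x5EE8
s_4 = InvRound(s_3, k_0) = 0xEF5E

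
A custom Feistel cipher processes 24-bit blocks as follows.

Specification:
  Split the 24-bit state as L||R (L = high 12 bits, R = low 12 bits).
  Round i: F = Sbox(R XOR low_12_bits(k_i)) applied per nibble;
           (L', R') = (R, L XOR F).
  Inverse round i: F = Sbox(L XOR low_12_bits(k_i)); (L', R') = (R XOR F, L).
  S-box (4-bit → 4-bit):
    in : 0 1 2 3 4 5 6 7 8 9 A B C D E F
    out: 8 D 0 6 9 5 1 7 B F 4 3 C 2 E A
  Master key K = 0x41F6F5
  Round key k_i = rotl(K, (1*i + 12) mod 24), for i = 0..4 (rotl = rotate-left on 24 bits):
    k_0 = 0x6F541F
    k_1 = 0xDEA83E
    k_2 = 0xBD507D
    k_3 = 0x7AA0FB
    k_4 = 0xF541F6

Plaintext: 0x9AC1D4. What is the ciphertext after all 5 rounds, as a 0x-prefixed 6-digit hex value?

0xFEB914

s_0 = plaintext = 0x9AC1D4
s_1 = Round(s_0, k_0) = 0x1D4C6F
s_2 = Round(s_1, k_1) = 0xC6F889
s_3 = Round(s_2, k_2) = 0x8897C6
s_4 = Round(s_3, k_3) = 0x7C6FEB
s_5 = Round(s_4, k_4) = 0xFEB914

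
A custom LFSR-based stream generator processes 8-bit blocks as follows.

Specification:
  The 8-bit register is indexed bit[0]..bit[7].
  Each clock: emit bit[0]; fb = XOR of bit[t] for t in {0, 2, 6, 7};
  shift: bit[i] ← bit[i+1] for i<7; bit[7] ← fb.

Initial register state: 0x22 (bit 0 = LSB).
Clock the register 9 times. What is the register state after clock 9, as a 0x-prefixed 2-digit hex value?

reg_0 = 0x22
clock 1: out=0, reg = 0x11
clock 2: out=1, reg = 0x88
clock 3: out=0, reg = 0xC4
clock 4: out=0, reg = 0xE2
clock 5: out=0, reg = 0x71
clock 6: out=1, reg = 0x38
clock 7: out=0, reg = 0x1C
clock 8: out=0, reg = 0x8E
clock 9: out=0, reg = 0x47

0x47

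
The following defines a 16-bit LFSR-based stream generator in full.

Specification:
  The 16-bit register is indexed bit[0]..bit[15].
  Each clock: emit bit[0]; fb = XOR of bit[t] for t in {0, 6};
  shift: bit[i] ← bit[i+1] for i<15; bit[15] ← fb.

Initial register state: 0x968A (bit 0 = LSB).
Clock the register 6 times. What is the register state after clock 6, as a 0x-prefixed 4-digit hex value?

0x425A

reg_0 = 0x968A
clock 1: out=0, reg = 0x4B45
clock 2: out=1, reg = 0x25A2
clock 3: out=0, reg = 0x12D1
clock 4: out=1, reg = 0x0968
clock 5: out=0, reg = 0x84B4
clock 6: out=0, reg = 0x425A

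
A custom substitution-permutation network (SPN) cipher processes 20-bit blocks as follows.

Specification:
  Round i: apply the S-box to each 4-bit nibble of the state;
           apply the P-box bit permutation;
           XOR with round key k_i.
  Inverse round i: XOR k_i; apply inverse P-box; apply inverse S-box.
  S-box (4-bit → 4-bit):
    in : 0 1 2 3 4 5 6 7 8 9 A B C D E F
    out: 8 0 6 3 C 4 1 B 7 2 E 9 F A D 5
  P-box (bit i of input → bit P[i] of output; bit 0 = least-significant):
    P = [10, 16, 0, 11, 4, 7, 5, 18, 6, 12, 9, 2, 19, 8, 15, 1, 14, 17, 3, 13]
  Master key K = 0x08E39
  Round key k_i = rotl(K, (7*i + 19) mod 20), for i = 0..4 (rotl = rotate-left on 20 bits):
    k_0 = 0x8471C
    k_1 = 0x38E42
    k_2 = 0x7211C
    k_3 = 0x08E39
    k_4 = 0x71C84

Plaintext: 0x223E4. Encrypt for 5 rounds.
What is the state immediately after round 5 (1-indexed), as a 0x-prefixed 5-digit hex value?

s_0 = plaintext = 0x223E4
s_1 = Round(s_0, k_0) = 0xEDE65
s_2 = Round(s_1, k_1) = 0x3ED1D
s_3 = Round(s_2, k_2) = 0xCF91A
s_4 = Round(s_3, k_3) = 0xB7630
s_5 = Round(s_4, k_4) = 0xF7556

0xF7556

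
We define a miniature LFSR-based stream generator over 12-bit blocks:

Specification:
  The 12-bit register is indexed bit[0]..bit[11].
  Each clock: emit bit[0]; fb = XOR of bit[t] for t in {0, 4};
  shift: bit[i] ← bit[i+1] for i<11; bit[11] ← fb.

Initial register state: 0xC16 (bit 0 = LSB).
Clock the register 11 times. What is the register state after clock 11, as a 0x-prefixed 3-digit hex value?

0x7AF

reg_0 = 0xC16
clock 1: out=0, reg = 0xE0B
clock 2: out=1, reg = 0xF05
clock 3: out=1, reg = 0xF82
clock 4: out=0, reg = 0x7C1
clock 5: out=1, reg = 0xBE0
clock 6: out=0, reg = 0x5F0
clock 7: out=0, reg = 0xAF8
clock 8: out=0, reg = 0xD7C
clock 9: out=0, reg = 0xEBE
clock 10: out=0, reg = 0xF5F
clock 11: out=1, reg = 0x7AF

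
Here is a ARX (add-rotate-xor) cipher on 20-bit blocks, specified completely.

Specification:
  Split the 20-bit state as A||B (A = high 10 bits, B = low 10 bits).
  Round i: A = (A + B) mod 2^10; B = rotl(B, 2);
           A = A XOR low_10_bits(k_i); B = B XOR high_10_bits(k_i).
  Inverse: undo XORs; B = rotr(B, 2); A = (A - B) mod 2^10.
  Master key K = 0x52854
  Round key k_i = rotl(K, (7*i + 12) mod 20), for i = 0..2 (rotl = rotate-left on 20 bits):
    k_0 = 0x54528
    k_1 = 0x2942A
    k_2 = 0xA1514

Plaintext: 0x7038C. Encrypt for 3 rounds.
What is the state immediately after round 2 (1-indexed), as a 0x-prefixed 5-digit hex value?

0xFB12E

s_0 = plaintext = 0x7038C
s_1 = Round(s_0, k_0) = 0x19362
s_2 = Round(s_1, k_1) = 0xFB12E
s_3 = Round(s_2, k_2) = 0x03A3C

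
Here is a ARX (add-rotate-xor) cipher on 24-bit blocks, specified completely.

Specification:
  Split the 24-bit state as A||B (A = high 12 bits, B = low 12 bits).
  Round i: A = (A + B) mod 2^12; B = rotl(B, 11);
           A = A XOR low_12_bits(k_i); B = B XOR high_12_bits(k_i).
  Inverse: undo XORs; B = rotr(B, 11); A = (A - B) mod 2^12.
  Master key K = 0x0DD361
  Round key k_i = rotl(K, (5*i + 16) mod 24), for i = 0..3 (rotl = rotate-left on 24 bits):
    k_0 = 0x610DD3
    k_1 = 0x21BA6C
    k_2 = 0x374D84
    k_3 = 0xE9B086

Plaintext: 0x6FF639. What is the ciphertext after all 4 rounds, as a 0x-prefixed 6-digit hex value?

0xA70A06

s_0 = plaintext = 0x6FF639
s_1 = Round(s_0, k_0) = 0x0EBD0C
s_2 = Round(s_1, k_1) = 0x79B49D
s_3 = Round(s_2, k_2) = 0x1BC93A
s_4 = Round(s_3, k_3) = 0xA70A06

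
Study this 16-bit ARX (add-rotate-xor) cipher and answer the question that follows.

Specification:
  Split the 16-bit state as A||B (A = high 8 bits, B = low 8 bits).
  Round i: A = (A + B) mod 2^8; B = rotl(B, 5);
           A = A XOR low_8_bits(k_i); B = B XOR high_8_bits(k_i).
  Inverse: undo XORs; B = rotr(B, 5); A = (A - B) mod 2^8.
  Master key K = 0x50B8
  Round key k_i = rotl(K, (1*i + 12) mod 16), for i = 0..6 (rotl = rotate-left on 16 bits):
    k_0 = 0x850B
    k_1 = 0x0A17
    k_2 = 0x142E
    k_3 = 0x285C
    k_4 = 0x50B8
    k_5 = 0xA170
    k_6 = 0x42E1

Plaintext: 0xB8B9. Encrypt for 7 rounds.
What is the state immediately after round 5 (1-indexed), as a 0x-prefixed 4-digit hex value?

0x672B

s_0 = plaintext = 0xB8B9
s_1 = Round(s_0, k_0) = 0x7AB2
s_2 = Round(s_1, k_1) = 0x3B5C
s_3 = Round(s_2, k_2) = 0xB99F
s_4 = Round(s_3, k_3) = 0x04DB
s_5 = Round(s_4, k_4) = 0x672B
s_6 = Round(s_5, k_5) = 0xE2C4
s_7 = Round(s_6, k_6) = 0x47DA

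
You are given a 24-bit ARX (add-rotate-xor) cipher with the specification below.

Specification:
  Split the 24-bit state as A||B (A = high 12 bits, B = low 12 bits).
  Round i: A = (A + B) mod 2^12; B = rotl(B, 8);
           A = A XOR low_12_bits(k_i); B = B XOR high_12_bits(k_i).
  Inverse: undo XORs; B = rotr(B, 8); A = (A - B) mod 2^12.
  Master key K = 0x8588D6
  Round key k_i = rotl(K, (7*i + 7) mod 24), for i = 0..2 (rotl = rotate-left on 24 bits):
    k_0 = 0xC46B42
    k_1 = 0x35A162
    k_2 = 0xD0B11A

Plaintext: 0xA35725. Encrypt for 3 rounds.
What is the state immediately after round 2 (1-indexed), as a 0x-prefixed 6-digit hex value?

0x22E7C9

s_0 = plaintext = 0xA35725
s_1 = Round(s_0, k_0) = 0xA18934
s_2 = Round(s_1, k_1) = 0x22E7C9
s_3 = Round(s_2, k_2) = 0x8ED477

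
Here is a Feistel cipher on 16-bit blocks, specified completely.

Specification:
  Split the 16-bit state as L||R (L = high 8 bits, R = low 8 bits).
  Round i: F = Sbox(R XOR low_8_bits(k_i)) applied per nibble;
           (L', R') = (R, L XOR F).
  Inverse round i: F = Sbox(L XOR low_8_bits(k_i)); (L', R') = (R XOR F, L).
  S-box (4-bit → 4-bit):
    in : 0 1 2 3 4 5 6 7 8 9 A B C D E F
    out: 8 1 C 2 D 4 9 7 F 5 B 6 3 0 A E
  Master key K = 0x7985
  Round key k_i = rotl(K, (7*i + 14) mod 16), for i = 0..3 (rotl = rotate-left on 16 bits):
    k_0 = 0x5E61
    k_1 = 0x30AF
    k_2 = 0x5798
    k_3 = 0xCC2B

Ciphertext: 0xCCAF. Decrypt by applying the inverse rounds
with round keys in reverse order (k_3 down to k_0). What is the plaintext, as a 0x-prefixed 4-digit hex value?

0x4A2E

s_0 = ciphertext = 0xCCAF
s_1 = InvRound(s_0, k_3) = 0x08CC
s_2 = InvRound(s_1, k_2) = 0x9408
s_3 = InvRound(s_2, k_1) = 0x2E94
s_4 = InvRound(s_3, k_0) = 0x4A2E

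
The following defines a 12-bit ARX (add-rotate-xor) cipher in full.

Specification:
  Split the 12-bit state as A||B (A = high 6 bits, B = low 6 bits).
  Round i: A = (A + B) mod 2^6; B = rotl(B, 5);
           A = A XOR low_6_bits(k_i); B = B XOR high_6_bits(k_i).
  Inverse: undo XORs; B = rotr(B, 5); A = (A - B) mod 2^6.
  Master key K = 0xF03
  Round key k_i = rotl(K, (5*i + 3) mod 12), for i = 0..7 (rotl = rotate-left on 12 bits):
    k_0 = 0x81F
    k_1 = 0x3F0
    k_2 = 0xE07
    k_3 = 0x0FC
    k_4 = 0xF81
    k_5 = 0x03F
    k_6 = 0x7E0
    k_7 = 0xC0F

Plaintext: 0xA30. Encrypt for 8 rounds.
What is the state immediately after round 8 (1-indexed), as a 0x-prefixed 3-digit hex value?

0xF46

s_0 = plaintext = 0xA30
s_1 = Round(s_0, k_0) = 0x1F8
s_2 = Round(s_1, k_1) = 0x3D3
s_3 = Round(s_2, k_2) = 0x951
s_4 = Round(s_3, k_3) = 0x2AB
s_5 = Round(s_4, k_4) = 0xD0B
s_6 = Round(s_5, k_5) = 0x025
s_7 = Round(s_6, k_6) = 0x16D
s_8 = Round(s_7, k_7) = 0xF46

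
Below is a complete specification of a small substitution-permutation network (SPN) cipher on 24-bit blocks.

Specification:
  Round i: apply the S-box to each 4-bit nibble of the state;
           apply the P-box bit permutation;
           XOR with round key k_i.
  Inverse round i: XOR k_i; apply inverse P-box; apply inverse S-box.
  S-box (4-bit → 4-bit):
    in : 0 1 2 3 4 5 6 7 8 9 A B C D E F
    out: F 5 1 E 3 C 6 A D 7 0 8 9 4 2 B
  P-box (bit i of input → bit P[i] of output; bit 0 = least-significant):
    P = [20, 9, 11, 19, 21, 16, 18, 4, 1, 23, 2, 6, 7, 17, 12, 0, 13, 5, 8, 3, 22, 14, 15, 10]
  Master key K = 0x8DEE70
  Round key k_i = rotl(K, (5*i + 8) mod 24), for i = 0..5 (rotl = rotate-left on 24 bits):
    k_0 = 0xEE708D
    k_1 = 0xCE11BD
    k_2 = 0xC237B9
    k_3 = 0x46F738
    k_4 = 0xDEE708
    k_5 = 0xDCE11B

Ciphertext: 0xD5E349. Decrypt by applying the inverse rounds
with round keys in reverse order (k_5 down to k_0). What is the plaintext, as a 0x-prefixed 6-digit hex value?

s_0 = ciphertext = 0xD5E349
s_1 = InvRound(s_0, k_5) = 0xAAAC77
s_2 = InvRound(s_1, k_4) = 0x43B889
s_3 = InvRound(s_2, k_3) = 0x76CA36
s_4 = InvRound(s_3, k_2) = 0x388911
s_5 = InvRound(s_4, k_1) = 0x179611
s_6 = InvRound(s_5, k_0) = 0x0C26FF

0x0C26FF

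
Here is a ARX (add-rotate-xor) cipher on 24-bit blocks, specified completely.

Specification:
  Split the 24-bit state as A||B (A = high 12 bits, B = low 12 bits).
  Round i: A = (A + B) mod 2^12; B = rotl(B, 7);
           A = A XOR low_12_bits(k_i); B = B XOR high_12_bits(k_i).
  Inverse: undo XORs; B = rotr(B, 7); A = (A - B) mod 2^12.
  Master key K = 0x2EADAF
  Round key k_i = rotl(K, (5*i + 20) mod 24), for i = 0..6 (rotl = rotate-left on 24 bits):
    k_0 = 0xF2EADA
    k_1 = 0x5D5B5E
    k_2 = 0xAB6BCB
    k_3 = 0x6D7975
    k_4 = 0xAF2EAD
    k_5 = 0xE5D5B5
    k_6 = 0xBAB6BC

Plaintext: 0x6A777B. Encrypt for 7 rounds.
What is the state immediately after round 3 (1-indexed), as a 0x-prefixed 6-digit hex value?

0x7DFA4C

s_0 = plaintext = 0x6A777B
s_1 = Round(s_0, k_0) = 0x4F8295
s_2 = Round(s_1, k_1) = 0xCD3F41
s_3 = Round(s_2, k_2) = 0x7DFA4C
s_4 = Round(s_3, k_3) = 0xB5E085
s_5 = Round(s_4, k_4) = 0x54E876
s_6 = Round(s_5, k_5) = 0x87151E
s_7 = Round(s_6, k_6) = 0xB33483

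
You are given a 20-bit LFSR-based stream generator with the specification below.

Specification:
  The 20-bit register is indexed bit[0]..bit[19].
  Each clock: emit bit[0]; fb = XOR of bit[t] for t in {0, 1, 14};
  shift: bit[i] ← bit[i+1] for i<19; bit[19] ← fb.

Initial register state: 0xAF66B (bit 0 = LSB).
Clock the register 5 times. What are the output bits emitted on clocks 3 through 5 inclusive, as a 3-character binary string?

reg_0 = 0xAF66B
clock 1: out=1, reg = 0xD7B35
clock 2: out=1, reg = 0x6BD9A
clock 3: out=0, reg = 0xB5ECD
clock 4: out=1, reg = 0x5AF66
clock 5: out=0, reg = 0xAD7B3

010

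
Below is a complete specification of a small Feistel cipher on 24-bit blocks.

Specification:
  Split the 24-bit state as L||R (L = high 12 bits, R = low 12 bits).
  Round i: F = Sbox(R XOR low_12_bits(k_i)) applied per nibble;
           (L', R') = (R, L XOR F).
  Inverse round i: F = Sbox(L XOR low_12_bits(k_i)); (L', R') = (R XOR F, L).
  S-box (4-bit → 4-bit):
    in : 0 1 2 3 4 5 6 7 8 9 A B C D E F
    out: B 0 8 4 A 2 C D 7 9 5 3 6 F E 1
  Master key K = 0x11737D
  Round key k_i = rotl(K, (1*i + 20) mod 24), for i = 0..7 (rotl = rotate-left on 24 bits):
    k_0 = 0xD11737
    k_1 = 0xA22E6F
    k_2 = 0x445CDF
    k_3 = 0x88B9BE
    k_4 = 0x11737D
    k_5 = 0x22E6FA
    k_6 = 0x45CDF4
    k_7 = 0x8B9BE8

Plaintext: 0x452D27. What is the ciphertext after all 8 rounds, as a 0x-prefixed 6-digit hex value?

s_0 = plaintext = 0x452D27
s_1 = Round(s_0, k_0) = 0xD27159
s_2 = Round(s_1, k_1) = 0x159C6B
s_3 = Round(s_2, k_2) = 0xC6BA63
s_4 = Round(s_3, k_3) = 0xA63894
s_5 = Round(s_4, k_4) = 0x89498A
s_6 = Round(s_5, k_5) = 0x98A94F
s_7 = Round(s_6, k_6) = 0x94F3B9
s_8 = Round(s_7, k_7) = 0x3B9E6F

0x3B9E6F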